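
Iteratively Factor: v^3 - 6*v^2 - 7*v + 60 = (v + 3)*(v^2 - 9*v + 20) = (v - 4)*(v + 3)*(v - 5)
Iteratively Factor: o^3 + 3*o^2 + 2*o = (o + 1)*(o^2 + 2*o) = o*(o + 1)*(o + 2)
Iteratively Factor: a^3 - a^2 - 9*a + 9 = (a + 3)*(a^2 - 4*a + 3) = (a - 3)*(a + 3)*(a - 1)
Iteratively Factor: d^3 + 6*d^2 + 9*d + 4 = (d + 1)*(d^2 + 5*d + 4) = (d + 1)^2*(d + 4)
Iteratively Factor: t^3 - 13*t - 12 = (t - 4)*(t^2 + 4*t + 3) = (t - 4)*(t + 1)*(t + 3)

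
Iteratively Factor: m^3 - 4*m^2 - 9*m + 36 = (m - 3)*(m^2 - m - 12) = (m - 4)*(m - 3)*(m + 3)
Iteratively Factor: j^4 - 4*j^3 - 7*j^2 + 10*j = (j + 2)*(j^3 - 6*j^2 + 5*j) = (j - 5)*(j + 2)*(j^2 - j) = (j - 5)*(j - 1)*(j + 2)*(j)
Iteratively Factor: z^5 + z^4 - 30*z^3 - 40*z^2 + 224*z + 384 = (z - 4)*(z^4 + 5*z^3 - 10*z^2 - 80*z - 96) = (z - 4)^2*(z^3 + 9*z^2 + 26*z + 24) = (z - 4)^2*(z + 2)*(z^2 + 7*z + 12) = (z - 4)^2*(z + 2)*(z + 4)*(z + 3)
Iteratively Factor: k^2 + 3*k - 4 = (k + 4)*(k - 1)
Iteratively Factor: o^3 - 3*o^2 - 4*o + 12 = (o + 2)*(o^2 - 5*o + 6) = (o - 2)*(o + 2)*(o - 3)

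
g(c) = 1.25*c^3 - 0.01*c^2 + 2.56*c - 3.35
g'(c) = 3.75*c^2 - 0.02*c + 2.56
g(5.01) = 166.41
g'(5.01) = 96.59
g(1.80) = 8.52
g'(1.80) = 14.67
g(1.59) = 5.72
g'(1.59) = 12.01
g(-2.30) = -24.50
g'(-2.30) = 22.44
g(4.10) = 93.13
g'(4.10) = 65.52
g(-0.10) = -3.61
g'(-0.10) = 2.60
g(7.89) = 630.19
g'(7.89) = 235.85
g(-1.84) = -15.88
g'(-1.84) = 15.29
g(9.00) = 930.13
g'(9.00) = 306.13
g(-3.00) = -44.87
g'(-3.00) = 36.37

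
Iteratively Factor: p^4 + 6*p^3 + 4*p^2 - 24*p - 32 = (p + 4)*(p^3 + 2*p^2 - 4*p - 8) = (p - 2)*(p + 4)*(p^2 + 4*p + 4) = (p - 2)*(p + 2)*(p + 4)*(p + 2)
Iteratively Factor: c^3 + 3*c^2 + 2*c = (c + 1)*(c^2 + 2*c) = (c + 1)*(c + 2)*(c)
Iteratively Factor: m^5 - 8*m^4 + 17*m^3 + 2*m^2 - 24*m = (m + 1)*(m^4 - 9*m^3 + 26*m^2 - 24*m) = (m - 4)*(m + 1)*(m^3 - 5*m^2 + 6*m) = (m - 4)*(m - 3)*(m + 1)*(m^2 - 2*m) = (m - 4)*(m - 3)*(m - 2)*(m + 1)*(m)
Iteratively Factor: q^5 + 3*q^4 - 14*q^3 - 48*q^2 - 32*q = (q + 2)*(q^4 + q^3 - 16*q^2 - 16*q) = (q - 4)*(q + 2)*(q^3 + 5*q^2 + 4*q) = (q - 4)*(q + 2)*(q + 4)*(q^2 + q) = (q - 4)*(q + 1)*(q + 2)*(q + 4)*(q)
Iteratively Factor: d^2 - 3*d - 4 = (d - 4)*(d + 1)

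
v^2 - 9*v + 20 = (v - 5)*(v - 4)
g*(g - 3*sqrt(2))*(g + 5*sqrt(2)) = g^3 + 2*sqrt(2)*g^2 - 30*g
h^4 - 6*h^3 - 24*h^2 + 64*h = h*(h - 8)*(h - 2)*(h + 4)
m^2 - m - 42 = (m - 7)*(m + 6)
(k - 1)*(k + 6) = k^2 + 5*k - 6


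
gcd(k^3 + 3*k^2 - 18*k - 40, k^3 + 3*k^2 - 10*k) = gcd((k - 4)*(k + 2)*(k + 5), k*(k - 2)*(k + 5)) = k + 5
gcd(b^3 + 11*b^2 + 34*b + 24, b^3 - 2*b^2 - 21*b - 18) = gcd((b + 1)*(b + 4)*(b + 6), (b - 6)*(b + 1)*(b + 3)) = b + 1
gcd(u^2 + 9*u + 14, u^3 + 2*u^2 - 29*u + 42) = u + 7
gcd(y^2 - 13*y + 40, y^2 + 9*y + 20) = 1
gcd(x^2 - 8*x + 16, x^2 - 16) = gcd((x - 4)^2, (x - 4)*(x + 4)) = x - 4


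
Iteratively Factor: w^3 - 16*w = (w - 4)*(w^2 + 4*w) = (w - 4)*(w + 4)*(w)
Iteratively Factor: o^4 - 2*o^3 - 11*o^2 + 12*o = (o - 4)*(o^3 + 2*o^2 - 3*o) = (o - 4)*(o - 1)*(o^2 + 3*o) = (o - 4)*(o - 1)*(o + 3)*(o)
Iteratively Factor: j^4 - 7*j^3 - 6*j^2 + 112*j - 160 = (j - 2)*(j^3 - 5*j^2 - 16*j + 80) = (j - 4)*(j - 2)*(j^2 - j - 20) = (j - 5)*(j - 4)*(j - 2)*(j + 4)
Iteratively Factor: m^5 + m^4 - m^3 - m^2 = (m - 1)*(m^4 + 2*m^3 + m^2) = m*(m - 1)*(m^3 + 2*m^2 + m) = m*(m - 1)*(m + 1)*(m^2 + m) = m^2*(m - 1)*(m + 1)*(m + 1)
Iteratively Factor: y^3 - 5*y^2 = (y - 5)*(y^2) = y*(y - 5)*(y)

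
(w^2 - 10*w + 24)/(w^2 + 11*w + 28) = (w^2 - 10*w + 24)/(w^2 + 11*w + 28)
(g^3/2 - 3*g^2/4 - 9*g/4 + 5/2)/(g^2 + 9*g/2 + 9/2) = (2*g^3 - 3*g^2 - 9*g + 10)/(2*(2*g^2 + 9*g + 9))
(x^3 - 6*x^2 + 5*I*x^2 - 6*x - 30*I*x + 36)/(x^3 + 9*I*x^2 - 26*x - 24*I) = (x - 6)/(x + 4*I)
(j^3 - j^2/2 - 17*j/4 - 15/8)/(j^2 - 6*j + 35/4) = (4*j^2 + 8*j + 3)/(2*(2*j - 7))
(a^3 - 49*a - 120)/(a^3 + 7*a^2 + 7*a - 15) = (a - 8)/(a - 1)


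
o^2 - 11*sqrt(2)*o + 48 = (o - 8*sqrt(2))*(o - 3*sqrt(2))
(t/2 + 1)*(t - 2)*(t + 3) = t^3/2 + 3*t^2/2 - 2*t - 6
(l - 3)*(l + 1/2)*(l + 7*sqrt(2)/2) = l^3 - 5*l^2/2 + 7*sqrt(2)*l^2/2 - 35*sqrt(2)*l/4 - 3*l/2 - 21*sqrt(2)/4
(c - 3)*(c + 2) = c^2 - c - 6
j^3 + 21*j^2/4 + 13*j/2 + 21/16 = (j + 1/4)*(j + 3/2)*(j + 7/2)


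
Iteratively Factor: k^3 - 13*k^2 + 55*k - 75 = (k - 5)*(k^2 - 8*k + 15) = (k - 5)^2*(k - 3)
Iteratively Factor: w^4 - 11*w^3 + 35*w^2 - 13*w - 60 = (w + 1)*(w^3 - 12*w^2 + 47*w - 60) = (w - 5)*(w + 1)*(w^2 - 7*w + 12) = (w - 5)*(w - 4)*(w + 1)*(w - 3)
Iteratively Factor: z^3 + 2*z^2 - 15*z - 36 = (z + 3)*(z^2 - z - 12) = (z + 3)^2*(z - 4)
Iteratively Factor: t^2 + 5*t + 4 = (t + 1)*(t + 4)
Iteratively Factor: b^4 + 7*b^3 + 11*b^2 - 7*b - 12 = (b - 1)*(b^3 + 8*b^2 + 19*b + 12) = (b - 1)*(b + 3)*(b^2 + 5*b + 4) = (b - 1)*(b + 3)*(b + 4)*(b + 1)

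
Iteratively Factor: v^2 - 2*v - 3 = (v - 3)*(v + 1)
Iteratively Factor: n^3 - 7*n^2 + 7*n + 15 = (n - 3)*(n^2 - 4*n - 5) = (n - 5)*(n - 3)*(n + 1)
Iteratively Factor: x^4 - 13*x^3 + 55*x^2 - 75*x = (x)*(x^3 - 13*x^2 + 55*x - 75) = x*(x - 3)*(x^2 - 10*x + 25) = x*(x - 5)*(x - 3)*(x - 5)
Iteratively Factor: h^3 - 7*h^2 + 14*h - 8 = (h - 1)*(h^2 - 6*h + 8) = (h - 4)*(h - 1)*(h - 2)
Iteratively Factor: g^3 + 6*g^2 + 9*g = (g)*(g^2 + 6*g + 9) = g*(g + 3)*(g + 3)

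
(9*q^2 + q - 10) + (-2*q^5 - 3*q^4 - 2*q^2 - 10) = -2*q^5 - 3*q^4 + 7*q^2 + q - 20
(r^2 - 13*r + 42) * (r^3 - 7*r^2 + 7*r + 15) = r^5 - 20*r^4 + 140*r^3 - 370*r^2 + 99*r + 630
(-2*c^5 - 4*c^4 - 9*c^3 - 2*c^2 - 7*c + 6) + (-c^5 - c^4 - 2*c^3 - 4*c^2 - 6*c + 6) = -3*c^5 - 5*c^4 - 11*c^3 - 6*c^2 - 13*c + 12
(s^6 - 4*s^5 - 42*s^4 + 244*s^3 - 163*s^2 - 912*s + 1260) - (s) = s^6 - 4*s^5 - 42*s^4 + 244*s^3 - 163*s^2 - 913*s + 1260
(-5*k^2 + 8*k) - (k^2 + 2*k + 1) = -6*k^2 + 6*k - 1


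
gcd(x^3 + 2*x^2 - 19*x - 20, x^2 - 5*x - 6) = x + 1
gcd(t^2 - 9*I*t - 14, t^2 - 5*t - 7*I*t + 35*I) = t - 7*I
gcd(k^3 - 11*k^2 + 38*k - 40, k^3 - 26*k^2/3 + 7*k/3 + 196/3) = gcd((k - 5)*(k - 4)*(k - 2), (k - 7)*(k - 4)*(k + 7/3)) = k - 4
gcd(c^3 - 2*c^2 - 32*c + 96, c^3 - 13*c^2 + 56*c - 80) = c^2 - 8*c + 16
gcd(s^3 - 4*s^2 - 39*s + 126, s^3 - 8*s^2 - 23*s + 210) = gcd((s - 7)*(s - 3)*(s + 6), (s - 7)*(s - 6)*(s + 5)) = s - 7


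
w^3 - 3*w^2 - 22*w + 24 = (w - 6)*(w - 1)*(w + 4)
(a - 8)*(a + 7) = a^2 - a - 56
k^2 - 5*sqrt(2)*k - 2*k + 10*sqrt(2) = (k - 2)*(k - 5*sqrt(2))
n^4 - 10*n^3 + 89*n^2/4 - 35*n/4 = n*(n - 7)*(n - 5/2)*(n - 1/2)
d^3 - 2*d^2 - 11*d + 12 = (d - 4)*(d - 1)*(d + 3)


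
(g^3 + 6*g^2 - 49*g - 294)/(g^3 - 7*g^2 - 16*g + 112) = (g^2 + 13*g + 42)/(g^2 - 16)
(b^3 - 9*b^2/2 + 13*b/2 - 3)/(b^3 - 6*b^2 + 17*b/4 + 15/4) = 2*(b^2 - 3*b + 2)/(2*b^2 - 9*b - 5)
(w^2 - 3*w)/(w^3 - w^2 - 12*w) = (3 - w)/(-w^2 + w + 12)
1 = 1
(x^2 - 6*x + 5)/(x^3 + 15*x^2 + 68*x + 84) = (x^2 - 6*x + 5)/(x^3 + 15*x^2 + 68*x + 84)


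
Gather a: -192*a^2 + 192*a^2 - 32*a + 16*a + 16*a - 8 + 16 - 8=0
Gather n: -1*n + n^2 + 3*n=n^2 + 2*n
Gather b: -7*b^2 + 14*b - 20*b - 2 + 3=-7*b^2 - 6*b + 1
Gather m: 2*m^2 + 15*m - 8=2*m^2 + 15*m - 8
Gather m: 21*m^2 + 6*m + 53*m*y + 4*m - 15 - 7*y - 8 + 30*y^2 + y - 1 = 21*m^2 + m*(53*y + 10) + 30*y^2 - 6*y - 24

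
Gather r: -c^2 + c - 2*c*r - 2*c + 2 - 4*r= -c^2 - c + r*(-2*c - 4) + 2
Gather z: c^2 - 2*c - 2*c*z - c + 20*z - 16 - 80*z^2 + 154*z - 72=c^2 - 3*c - 80*z^2 + z*(174 - 2*c) - 88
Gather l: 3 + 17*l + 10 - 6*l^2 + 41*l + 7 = -6*l^2 + 58*l + 20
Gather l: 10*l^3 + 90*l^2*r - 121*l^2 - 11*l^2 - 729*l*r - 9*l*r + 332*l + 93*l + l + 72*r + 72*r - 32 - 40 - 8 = 10*l^3 + l^2*(90*r - 132) + l*(426 - 738*r) + 144*r - 80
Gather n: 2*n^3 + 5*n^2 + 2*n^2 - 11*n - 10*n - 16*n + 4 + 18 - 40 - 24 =2*n^3 + 7*n^2 - 37*n - 42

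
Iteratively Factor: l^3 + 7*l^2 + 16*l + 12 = (l + 3)*(l^2 + 4*l + 4) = (l + 2)*(l + 3)*(l + 2)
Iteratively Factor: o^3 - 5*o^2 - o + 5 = (o + 1)*(o^2 - 6*o + 5) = (o - 1)*(o + 1)*(o - 5)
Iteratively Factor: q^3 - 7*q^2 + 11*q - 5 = (q - 1)*(q^2 - 6*q + 5) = (q - 5)*(q - 1)*(q - 1)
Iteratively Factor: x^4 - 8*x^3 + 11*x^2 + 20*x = (x - 5)*(x^3 - 3*x^2 - 4*x) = (x - 5)*(x - 4)*(x^2 + x) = x*(x - 5)*(x - 4)*(x + 1)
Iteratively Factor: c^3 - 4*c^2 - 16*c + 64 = (c - 4)*(c^2 - 16) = (c - 4)*(c + 4)*(c - 4)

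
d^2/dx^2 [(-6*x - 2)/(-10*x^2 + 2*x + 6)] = 2*((-45*x - 2)*(-5*x^2 + x + 3) - (3*x + 1)*(10*x - 1)^2)/(-5*x^2 + x + 3)^3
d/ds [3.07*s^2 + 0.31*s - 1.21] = 6.14*s + 0.31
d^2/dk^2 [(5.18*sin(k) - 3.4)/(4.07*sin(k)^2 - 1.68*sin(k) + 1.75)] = (-85.8061820000001*sin(k)^5 + 189.863872*sin(k)^4 + 323.236144*sin(k)^3 - 440.423*sin(k)^2 - 87.74801*sin(k) + 59.69908)/(67.419143*sin(k)^6 - 83.487096*sin(k)^5 + 121.427229*sin(k)^4 - 76.536432*sin(k)^3 + 52.210725*sin(k)^2 - 15.435*sin(k) + 5.359375)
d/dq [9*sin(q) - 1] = 9*cos(q)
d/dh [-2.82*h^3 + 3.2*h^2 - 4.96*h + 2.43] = -8.46*h^2 + 6.4*h - 4.96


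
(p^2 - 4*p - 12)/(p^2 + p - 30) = (p^2 - 4*p - 12)/(p^2 + p - 30)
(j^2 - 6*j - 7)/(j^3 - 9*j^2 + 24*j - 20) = (j^2 - 6*j - 7)/(j^3 - 9*j^2 + 24*j - 20)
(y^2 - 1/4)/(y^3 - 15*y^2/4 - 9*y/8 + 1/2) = 2*(2*y - 1)/(4*y^2 - 17*y + 4)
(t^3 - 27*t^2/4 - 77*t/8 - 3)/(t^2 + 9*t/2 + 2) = (t^2 - 29*t/4 - 6)/(t + 4)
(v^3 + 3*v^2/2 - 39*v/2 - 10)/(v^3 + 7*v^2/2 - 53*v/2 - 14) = (v + 5)/(v + 7)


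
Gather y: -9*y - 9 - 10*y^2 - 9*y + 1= -10*y^2 - 18*y - 8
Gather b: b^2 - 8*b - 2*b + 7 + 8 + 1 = b^2 - 10*b + 16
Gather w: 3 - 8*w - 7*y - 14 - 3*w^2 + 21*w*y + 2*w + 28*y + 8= -3*w^2 + w*(21*y - 6) + 21*y - 3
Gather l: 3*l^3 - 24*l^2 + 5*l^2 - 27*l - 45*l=3*l^3 - 19*l^2 - 72*l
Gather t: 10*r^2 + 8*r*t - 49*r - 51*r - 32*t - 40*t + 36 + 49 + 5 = 10*r^2 - 100*r + t*(8*r - 72) + 90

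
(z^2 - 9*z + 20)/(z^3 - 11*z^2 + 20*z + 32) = (z - 5)/(z^2 - 7*z - 8)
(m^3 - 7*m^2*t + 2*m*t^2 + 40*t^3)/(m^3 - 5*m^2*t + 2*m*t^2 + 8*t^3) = (-m^2 + 3*m*t + 10*t^2)/(-m^2 + m*t + 2*t^2)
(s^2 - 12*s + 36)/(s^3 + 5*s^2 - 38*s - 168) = (s - 6)/(s^2 + 11*s + 28)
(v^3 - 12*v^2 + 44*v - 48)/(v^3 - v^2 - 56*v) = (-v^3 + 12*v^2 - 44*v + 48)/(v*(-v^2 + v + 56))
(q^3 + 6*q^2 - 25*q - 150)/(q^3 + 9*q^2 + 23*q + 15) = (q^2 + q - 30)/(q^2 + 4*q + 3)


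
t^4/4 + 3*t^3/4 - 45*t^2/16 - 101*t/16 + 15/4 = (t/4 + 1)*(t - 3)*(t - 1/2)*(t + 5/2)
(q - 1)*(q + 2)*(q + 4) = q^3 + 5*q^2 + 2*q - 8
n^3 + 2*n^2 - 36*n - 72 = (n - 6)*(n + 2)*(n + 6)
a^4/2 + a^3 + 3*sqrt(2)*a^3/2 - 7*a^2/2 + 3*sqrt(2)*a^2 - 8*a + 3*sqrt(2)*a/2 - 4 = (a/2 + 1/2)*(a + 1)*(a - sqrt(2))*(a + 4*sqrt(2))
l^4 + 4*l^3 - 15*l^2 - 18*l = l*(l - 3)*(l + 1)*(l + 6)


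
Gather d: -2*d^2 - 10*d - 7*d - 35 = -2*d^2 - 17*d - 35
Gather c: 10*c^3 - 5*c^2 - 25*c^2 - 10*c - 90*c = 10*c^3 - 30*c^2 - 100*c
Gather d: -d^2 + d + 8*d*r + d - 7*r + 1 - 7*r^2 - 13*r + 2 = -d^2 + d*(8*r + 2) - 7*r^2 - 20*r + 3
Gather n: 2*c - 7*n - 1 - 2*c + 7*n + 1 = 0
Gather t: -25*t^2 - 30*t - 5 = -25*t^2 - 30*t - 5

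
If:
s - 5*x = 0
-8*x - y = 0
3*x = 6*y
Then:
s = 0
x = 0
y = 0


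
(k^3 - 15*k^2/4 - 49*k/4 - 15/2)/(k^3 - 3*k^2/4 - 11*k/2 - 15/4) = (k - 6)/(k - 3)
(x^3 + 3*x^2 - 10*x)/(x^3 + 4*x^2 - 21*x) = (x^2 + 3*x - 10)/(x^2 + 4*x - 21)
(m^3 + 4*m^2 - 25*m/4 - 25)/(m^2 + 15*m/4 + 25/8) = 2*(2*m^2 + 3*m - 20)/(4*m + 5)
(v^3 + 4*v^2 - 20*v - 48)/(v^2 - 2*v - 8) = v + 6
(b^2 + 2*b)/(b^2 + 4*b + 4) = b/(b + 2)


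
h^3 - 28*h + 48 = (h - 4)*(h - 2)*(h + 6)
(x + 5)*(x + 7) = x^2 + 12*x + 35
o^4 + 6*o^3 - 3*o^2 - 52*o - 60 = (o - 3)*(o + 2)^2*(o + 5)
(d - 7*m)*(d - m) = d^2 - 8*d*m + 7*m^2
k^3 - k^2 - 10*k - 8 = (k - 4)*(k + 1)*(k + 2)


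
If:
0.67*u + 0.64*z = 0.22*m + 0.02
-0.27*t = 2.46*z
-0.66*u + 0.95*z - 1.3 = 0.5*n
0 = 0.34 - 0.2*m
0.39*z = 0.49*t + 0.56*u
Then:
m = 1.70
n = -3.18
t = -0.56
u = 0.53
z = 0.06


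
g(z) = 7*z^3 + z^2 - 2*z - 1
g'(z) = 21*z^2 + 2*z - 2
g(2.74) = 145.02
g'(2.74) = 161.14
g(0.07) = -1.13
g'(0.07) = -1.76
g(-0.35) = -0.48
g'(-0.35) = -0.13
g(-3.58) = -302.20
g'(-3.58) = 259.98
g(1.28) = 12.76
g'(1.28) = 34.97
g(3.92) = 428.18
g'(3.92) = 328.53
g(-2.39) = -86.07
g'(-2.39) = 113.17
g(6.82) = 2252.37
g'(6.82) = 988.40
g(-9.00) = -5005.00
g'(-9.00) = 1681.00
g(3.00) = 191.00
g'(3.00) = 193.00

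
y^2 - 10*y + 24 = (y - 6)*(y - 4)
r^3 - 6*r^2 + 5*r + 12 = (r - 4)*(r - 3)*(r + 1)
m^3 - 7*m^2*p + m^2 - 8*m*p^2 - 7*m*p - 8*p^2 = (m + 1)*(m - 8*p)*(m + p)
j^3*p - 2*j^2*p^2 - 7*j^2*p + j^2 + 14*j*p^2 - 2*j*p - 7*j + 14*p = (j - 7)*(j - 2*p)*(j*p + 1)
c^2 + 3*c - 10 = (c - 2)*(c + 5)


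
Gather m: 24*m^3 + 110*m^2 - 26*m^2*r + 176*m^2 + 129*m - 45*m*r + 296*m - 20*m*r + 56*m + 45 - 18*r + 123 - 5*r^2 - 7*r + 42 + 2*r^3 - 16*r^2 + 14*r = 24*m^3 + m^2*(286 - 26*r) + m*(481 - 65*r) + 2*r^3 - 21*r^2 - 11*r + 210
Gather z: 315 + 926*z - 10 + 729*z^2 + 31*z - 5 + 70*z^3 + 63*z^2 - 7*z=70*z^3 + 792*z^2 + 950*z + 300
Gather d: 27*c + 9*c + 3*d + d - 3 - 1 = 36*c + 4*d - 4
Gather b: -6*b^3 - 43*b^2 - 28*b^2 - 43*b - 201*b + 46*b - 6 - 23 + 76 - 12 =-6*b^3 - 71*b^2 - 198*b + 35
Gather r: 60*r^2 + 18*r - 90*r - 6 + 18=60*r^2 - 72*r + 12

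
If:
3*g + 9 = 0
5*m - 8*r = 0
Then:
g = -3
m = 8*r/5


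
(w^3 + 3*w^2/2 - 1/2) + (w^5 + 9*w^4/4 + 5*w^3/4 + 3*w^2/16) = w^5 + 9*w^4/4 + 9*w^3/4 + 27*w^2/16 - 1/2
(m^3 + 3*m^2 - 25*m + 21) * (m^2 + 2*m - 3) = m^5 + 5*m^4 - 22*m^3 - 38*m^2 + 117*m - 63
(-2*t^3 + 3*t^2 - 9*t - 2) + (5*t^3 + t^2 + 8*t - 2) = 3*t^3 + 4*t^2 - t - 4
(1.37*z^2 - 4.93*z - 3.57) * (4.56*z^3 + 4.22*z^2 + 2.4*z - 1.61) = 6.2472*z^5 - 16.6994*z^4 - 33.7958*z^3 - 29.1031*z^2 - 0.630699999999999*z + 5.7477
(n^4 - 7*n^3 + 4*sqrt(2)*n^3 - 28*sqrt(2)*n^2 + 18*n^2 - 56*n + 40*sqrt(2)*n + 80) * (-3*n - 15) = -3*n^5 - 12*sqrt(2)*n^4 + 6*n^4 + 24*sqrt(2)*n^3 + 51*n^3 - 102*n^2 + 300*sqrt(2)*n^2 - 600*sqrt(2)*n + 600*n - 1200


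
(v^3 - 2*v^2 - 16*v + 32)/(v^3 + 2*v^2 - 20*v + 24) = (v^2 - 16)/(v^2 + 4*v - 12)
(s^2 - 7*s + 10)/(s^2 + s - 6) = (s - 5)/(s + 3)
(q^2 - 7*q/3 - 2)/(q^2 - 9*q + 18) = (q + 2/3)/(q - 6)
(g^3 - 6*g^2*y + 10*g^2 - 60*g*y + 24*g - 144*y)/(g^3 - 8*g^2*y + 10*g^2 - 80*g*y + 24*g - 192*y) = (-g + 6*y)/(-g + 8*y)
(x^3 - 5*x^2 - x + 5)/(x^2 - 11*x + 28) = (x^3 - 5*x^2 - x + 5)/(x^2 - 11*x + 28)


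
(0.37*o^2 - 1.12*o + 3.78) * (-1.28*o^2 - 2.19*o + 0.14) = -0.4736*o^4 + 0.6233*o^3 - 2.3338*o^2 - 8.435*o + 0.5292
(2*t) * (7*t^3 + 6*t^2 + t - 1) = 14*t^4 + 12*t^3 + 2*t^2 - 2*t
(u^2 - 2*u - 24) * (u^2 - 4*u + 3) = u^4 - 6*u^3 - 13*u^2 + 90*u - 72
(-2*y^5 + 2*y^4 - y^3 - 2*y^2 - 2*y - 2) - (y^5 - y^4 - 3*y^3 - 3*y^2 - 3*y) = -3*y^5 + 3*y^4 + 2*y^3 + y^2 + y - 2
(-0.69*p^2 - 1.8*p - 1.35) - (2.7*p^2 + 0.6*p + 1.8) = -3.39*p^2 - 2.4*p - 3.15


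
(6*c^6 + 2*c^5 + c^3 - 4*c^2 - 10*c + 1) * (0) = 0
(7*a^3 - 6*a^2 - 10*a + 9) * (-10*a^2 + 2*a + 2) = -70*a^5 + 74*a^4 + 102*a^3 - 122*a^2 - 2*a + 18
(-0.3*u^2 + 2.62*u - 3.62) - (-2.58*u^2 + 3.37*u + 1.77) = 2.28*u^2 - 0.75*u - 5.39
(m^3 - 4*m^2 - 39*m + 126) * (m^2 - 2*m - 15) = m^5 - 6*m^4 - 46*m^3 + 264*m^2 + 333*m - 1890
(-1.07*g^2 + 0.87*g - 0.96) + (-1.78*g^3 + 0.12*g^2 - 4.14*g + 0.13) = -1.78*g^3 - 0.95*g^2 - 3.27*g - 0.83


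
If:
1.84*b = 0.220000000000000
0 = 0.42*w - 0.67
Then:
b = 0.12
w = 1.60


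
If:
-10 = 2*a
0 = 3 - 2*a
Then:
No Solution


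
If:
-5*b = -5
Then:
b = 1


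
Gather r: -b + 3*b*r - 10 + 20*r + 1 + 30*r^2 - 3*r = -b + 30*r^2 + r*(3*b + 17) - 9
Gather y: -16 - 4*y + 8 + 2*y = -2*y - 8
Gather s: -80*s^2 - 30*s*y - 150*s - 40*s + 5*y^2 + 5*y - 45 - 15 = -80*s^2 + s*(-30*y - 190) + 5*y^2 + 5*y - 60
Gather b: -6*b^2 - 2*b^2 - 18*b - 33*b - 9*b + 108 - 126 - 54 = -8*b^2 - 60*b - 72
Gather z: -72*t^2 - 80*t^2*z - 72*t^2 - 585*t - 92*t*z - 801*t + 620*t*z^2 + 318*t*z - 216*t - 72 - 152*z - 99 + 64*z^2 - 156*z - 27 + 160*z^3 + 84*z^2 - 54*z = -144*t^2 - 1602*t + 160*z^3 + z^2*(620*t + 148) + z*(-80*t^2 + 226*t - 362) - 198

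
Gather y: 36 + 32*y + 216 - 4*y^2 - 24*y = -4*y^2 + 8*y + 252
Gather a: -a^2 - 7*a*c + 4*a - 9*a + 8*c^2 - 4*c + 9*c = -a^2 + a*(-7*c - 5) + 8*c^2 + 5*c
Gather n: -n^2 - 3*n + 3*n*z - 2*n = -n^2 + n*(3*z - 5)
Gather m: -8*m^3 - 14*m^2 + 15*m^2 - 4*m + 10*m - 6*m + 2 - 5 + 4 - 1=-8*m^3 + m^2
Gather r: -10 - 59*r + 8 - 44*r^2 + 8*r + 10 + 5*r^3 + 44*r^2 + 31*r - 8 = 5*r^3 - 20*r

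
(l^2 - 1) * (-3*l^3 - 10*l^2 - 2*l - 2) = -3*l^5 - 10*l^4 + l^3 + 8*l^2 + 2*l + 2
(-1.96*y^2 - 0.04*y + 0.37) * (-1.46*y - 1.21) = 2.8616*y^3 + 2.43*y^2 - 0.4918*y - 0.4477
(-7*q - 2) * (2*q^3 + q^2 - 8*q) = -14*q^4 - 11*q^3 + 54*q^2 + 16*q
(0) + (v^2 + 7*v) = v^2 + 7*v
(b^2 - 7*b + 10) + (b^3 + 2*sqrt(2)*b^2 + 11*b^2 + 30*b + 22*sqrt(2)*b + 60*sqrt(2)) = b^3 + 2*sqrt(2)*b^2 + 12*b^2 + 23*b + 22*sqrt(2)*b + 10 + 60*sqrt(2)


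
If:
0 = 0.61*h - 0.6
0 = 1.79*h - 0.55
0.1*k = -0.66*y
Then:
No Solution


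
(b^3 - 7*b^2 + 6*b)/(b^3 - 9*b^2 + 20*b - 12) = b/(b - 2)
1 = 1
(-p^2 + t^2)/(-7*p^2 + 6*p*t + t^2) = (p + t)/(7*p + t)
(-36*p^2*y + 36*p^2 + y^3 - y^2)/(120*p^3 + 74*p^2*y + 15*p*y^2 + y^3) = (-6*p*y + 6*p + y^2 - y)/(20*p^2 + 9*p*y + y^2)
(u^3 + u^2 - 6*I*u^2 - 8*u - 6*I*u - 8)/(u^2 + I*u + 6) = (u^2 + u*(1 - 4*I) - 4*I)/(u + 3*I)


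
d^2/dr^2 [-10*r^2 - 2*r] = -20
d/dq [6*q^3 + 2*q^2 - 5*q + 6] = 18*q^2 + 4*q - 5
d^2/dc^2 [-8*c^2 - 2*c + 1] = -16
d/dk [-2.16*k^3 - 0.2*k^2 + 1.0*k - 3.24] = -6.48*k^2 - 0.4*k + 1.0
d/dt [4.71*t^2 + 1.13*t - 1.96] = 9.42*t + 1.13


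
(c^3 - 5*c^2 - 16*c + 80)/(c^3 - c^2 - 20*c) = (c - 4)/c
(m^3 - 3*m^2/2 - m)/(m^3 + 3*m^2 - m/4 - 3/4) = 2*m*(m - 2)/(2*m^2 + 5*m - 3)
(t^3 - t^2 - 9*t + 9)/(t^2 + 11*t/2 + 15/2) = 2*(t^2 - 4*t + 3)/(2*t + 5)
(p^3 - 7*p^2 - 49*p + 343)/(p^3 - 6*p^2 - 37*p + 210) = (p^2 - 49)/(p^2 + p - 30)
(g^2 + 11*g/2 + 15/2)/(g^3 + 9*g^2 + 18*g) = (g + 5/2)/(g*(g + 6))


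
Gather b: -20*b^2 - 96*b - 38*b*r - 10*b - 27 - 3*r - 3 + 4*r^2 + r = -20*b^2 + b*(-38*r - 106) + 4*r^2 - 2*r - 30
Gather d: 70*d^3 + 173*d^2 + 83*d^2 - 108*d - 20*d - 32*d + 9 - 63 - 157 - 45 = 70*d^3 + 256*d^2 - 160*d - 256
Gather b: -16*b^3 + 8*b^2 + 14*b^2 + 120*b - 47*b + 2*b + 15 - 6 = -16*b^3 + 22*b^2 + 75*b + 9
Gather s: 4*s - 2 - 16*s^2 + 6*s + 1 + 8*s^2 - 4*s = -8*s^2 + 6*s - 1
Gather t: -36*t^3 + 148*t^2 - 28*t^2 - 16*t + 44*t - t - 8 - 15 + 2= -36*t^3 + 120*t^2 + 27*t - 21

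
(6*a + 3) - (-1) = 6*a + 4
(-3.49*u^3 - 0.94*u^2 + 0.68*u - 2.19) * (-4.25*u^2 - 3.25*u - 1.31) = 14.8325*u^5 + 15.3375*u^4 + 4.7369*u^3 + 8.3289*u^2 + 6.2267*u + 2.8689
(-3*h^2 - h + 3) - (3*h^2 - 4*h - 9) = -6*h^2 + 3*h + 12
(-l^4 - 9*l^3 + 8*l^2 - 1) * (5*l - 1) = -5*l^5 - 44*l^4 + 49*l^3 - 8*l^2 - 5*l + 1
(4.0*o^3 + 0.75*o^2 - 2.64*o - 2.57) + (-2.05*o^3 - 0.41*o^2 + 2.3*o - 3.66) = 1.95*o^3 + 0.34*o^2 - 0.34*o - 6.23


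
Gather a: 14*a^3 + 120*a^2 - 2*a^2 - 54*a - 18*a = 14*a^3 + 118*a^2 - 72*a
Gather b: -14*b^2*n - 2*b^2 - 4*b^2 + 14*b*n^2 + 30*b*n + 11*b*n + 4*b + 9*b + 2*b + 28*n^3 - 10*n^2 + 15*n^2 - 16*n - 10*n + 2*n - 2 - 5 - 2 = b^2*(-14*n - 6) + b*(14*n^2 + 41*n + 15) + 28*n^3 + 5*n^2 - 24*n - 9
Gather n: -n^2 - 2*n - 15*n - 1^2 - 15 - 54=-n^2 - 17*n - 70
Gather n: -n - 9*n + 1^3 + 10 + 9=20 - 10*n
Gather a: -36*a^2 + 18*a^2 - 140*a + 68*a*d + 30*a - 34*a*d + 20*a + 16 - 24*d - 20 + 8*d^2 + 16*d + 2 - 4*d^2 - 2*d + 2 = -18*a^2 + a*(34*d - 90) + 4*d^2 - 10*d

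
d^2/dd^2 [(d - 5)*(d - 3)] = 2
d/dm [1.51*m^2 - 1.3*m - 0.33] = 3.02*m - 1.3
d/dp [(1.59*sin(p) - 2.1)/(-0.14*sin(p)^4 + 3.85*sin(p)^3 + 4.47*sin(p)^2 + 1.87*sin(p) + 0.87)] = (0.6678*sin(p)^4 - 13.419*sin(p)^3 + 17.1477*sin(p)^2 + 18.774*sin(p) + 5.3103)*cos(p)/(0.0196*sin(p)^8 - 1.078*sin(p)^7 + 13.5709*sin(p)^6 + 33.8954*sin(p)^5 + 34.1363*sin(p)^4 + 23.4168*sin(p)^3 + 11.2747*sin(p)^2 + 3.2538*sin(p) + 0.7569)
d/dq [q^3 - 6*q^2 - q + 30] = 3*q^2 - 12*q - 1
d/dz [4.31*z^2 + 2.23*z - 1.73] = 8.62*z + 2.23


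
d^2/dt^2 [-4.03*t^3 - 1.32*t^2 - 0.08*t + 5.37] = -24.18*t - 2.64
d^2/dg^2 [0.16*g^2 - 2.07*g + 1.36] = 0.320000000000000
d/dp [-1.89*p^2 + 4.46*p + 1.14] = 4.46 - 3.78*p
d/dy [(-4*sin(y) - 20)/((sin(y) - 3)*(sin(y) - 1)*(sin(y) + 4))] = 4*(2*sin(y)^3 + 15*sin(y)^2 - 77)*cos(y)/((sin(y) - 3)^2*(sin(y) - 1)^2*(sin(y) + 4)^2)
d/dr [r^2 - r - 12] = 2*r - 1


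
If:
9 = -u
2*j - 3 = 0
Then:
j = 3/2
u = -9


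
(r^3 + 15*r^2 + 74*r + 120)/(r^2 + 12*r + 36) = (r^2 + 9*r + 20)/(r + 6)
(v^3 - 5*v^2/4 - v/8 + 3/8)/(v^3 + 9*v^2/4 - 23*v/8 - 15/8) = (4*v^2 - 7*v + 3)/(4*v^2 + 7*v - 15)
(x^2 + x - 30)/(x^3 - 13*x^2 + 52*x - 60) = (x + 6)/(x^2 - 8*x + 12)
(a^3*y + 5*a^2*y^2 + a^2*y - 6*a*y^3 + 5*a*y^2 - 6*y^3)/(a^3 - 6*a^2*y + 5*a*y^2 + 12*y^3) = y*(a^3 + 5*a^2*y + a^2 - 6*a*y^2 + 5*a*y - 6*y^2)/(a^3 - 6*a^2*y + 5*a*y^2 + 12*y^3)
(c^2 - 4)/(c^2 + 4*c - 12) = (c + 2)/(c + 6)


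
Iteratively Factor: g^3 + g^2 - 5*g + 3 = (g + 3)*(g^2 - 2*g + 1) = (g - 1)*(g + 3)*(g - 1)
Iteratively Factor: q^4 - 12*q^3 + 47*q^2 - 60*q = (q)*(q^3 - 12*q^2 + 47*q - 60) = q*(q - 3)*(q^2 - 9*q + 20) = q*(q - 5)*(q - 3)*(q - 4)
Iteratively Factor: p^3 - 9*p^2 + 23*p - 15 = (p - 5)*(p^2 - 4*p + 3) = (p - 5)*(p - 1)*(p - 3)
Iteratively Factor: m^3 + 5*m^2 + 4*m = (m + 1)*(m^2 + 4*m) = m*(m + 1)*(m + 4)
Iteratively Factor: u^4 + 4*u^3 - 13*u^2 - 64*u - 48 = (u + 4)*(u^3 - 13*u - 12) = (u + 3)*(u + 4)*(u^2 - 3*u - 4) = (u + 1)*(u + 3)*(u + 4)*(u - 4)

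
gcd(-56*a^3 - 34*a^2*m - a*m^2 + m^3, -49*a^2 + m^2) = 7*a - m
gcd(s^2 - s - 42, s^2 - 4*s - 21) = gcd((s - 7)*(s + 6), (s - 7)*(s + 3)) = s - 7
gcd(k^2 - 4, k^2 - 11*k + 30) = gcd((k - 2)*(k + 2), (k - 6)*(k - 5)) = 1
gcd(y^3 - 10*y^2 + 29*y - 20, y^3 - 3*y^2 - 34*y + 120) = y^2 - 9*y + 20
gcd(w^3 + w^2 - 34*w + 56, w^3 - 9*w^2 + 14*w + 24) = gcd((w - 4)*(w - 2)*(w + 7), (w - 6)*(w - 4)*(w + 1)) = w - 4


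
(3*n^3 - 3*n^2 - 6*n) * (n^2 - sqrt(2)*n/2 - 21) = 3*n^5 - 3*n^4 - 3*sqrt(2)*n^4/2 - 69*n^3 + 3*sqrt(2)*n^3/2 + 3*sqrt(2)*n^2 + 63*n^2 + 126*n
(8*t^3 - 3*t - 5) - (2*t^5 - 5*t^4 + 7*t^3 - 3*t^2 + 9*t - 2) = -2*t^5 + 5*t^4 + t^3 + 3*t^2 - 12*t - 3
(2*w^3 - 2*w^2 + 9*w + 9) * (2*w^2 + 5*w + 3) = 4*w^5 + 6*w^4 + 14*w^3 + 57*w^2 + 72*w + 27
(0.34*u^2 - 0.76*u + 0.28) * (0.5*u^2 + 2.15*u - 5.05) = 0.17*u^4 + 0.351*u^3 - 3.211*u^2 + 4.44*u - 1.414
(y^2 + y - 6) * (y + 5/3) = y^3 + 8*y^2/3 - 13*y/3 - 10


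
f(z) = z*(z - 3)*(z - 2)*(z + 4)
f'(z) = z*(z - 3)*(z - 2) + z*(z - 3)*(z + 4) + z*(z - 2)*(z + 4) + (z - 3)*(z - 2)*(z + 4) = 4*z^3 - 3*z^2 - 28*z + 24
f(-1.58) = -62.69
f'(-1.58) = 44.97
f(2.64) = -4.04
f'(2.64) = 2.77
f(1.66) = 4.28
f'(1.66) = -12.45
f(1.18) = 9.12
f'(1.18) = -6.65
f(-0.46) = -13.86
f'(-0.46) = 35.86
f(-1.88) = -75.46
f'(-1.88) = 39.46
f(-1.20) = -45.16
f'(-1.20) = 46.37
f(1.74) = 3.27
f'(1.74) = -12.73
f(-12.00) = 20160.00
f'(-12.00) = -6984.00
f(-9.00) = 5940.00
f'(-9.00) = -2883.00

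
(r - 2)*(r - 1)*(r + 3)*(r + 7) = r^4 + 7*r^3 - 7*r^2 - 43*r + 42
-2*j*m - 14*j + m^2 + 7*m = (-2*j + m)*(m + 7)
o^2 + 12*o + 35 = (o + 5)*(o + 7)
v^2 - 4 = (v - 2)*(v + 2)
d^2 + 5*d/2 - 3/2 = (d - 1/2)*(d + 3)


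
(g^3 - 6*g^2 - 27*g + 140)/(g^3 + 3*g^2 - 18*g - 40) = (g - 7)/(g + 2)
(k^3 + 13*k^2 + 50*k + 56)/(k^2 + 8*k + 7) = (k^2 + 6*k + 8)/(k + 1)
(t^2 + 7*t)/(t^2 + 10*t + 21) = t/(t + 3)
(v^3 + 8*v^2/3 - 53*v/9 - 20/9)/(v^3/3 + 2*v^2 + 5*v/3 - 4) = (9*v^2 - 12*v - 5)/(3*(v^2 + 2*v - 3))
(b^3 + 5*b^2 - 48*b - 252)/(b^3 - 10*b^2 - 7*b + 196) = (b^2 + 12*b + 36)/(b^2 - 3*b - 28)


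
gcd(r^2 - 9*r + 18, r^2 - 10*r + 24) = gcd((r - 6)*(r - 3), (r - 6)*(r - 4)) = r - 6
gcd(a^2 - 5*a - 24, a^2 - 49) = 1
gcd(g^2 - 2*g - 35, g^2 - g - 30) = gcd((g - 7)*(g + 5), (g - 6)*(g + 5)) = g + 5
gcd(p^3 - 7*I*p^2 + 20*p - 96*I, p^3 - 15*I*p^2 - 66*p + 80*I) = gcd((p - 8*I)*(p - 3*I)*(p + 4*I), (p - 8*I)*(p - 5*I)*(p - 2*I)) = p - 8*I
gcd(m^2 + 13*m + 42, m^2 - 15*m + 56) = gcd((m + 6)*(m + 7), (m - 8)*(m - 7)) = 1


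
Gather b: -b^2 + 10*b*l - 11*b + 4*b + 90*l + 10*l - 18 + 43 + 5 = -b^2 + b*(10*l - 7) + 100*l + 30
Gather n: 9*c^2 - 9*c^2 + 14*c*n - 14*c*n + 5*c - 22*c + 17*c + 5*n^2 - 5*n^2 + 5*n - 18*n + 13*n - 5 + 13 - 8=0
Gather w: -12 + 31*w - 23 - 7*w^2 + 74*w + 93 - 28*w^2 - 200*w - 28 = -35*w^2 - 95*w + 30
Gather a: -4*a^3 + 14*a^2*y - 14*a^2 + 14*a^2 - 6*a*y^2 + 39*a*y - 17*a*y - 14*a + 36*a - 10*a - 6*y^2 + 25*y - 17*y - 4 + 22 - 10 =-4*a^3 + 14*a^2*y + a*(-6*y^2 + 22*y + 12) - 6*y^2 + 8*y + 8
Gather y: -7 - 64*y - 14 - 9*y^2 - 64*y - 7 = -9*y^2 - 128*y - 28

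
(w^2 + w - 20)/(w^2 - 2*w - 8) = (w + 5)/(w + 2)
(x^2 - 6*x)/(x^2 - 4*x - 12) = x/(x + 2)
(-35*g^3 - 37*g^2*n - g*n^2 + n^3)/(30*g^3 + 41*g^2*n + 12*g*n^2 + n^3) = (-7*g + n)/(6*g + n)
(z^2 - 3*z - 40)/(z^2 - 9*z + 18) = (z^2 - 3*z - 40)/(z^2 - 9*z + 18)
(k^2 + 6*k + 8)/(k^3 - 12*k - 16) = (k + 4)/(k^2 - 2*k - 8)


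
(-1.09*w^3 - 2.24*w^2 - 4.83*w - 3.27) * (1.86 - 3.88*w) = 4.2292*w^4 + 6.6638*w^3 + 14.574*w^2 + 3.7038*w - 6.0822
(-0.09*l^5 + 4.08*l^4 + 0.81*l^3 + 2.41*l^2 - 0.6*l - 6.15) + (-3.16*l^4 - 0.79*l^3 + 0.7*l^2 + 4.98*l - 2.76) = -0.09*l^5 + 0.92*l^4 + 0.02*l^3 + 3.11*l^2 + 4.38*l - 8.91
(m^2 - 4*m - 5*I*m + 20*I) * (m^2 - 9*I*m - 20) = m^4 - 4*m^3 - 14*I*m^3 - 65*m^2 + 56*I*m^2 + 260*m + 100*I*m - 400*I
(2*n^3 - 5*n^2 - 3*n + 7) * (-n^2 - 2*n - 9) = -2*n^5 + n^4 - 5*n^3 + 44*n^2 + 13*n - 63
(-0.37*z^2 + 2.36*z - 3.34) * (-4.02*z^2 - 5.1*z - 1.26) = 1.4874*z^4 - 7.6002*z^3 + 1.857*z^2 + 14.0604*z + 4.2084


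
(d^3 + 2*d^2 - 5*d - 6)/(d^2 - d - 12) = (d^2 - d - 2)/(d - 4)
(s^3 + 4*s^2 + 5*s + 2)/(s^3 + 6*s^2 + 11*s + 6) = (s + 1)/(s + 3)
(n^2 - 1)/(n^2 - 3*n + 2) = (n + 1)/(n - 2)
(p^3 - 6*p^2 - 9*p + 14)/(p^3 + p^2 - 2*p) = (p - 7)/p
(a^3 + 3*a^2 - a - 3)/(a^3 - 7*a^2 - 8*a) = (a^2 + 2*a - 3)/(a*(a - 8))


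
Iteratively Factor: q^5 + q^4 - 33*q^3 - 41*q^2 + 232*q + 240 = (q + 4)*(q^4 - 3*q^3 - 21*q^2 + 43*q + 60) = (q + 1)*(q + 4)*(q^3 - 4*q^2 - 17*q + 60) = (q + 1)*(q + 4)^2*(q^2 - 8*q + 15) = (q - 3)*(q + 1)*(q + 4)^2*(q - 5)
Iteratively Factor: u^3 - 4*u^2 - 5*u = (u + 1)*(u^2 - 5*u) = (u - 5)*(u + 1)*(u)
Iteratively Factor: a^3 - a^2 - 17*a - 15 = (a + 1)*(a^2 - 2*a - 15) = (a - 5)*(a + 1)*(a + 3)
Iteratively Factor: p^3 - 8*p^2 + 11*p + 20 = (p - 4)*(p^2 - 4*p - 5) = (p - 5)*(p - 4)*(p + 1)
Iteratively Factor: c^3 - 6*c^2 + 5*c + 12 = (c - 3)*(c^2 - 3*c - 4) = (c - 4)*(c - 3)*(c + 1)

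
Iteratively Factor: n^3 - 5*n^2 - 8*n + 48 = (n - 4)*(n^2 - n - 12) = (n - 4)^2*(n + 3)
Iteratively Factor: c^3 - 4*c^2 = (c)*(c^2 - 4*c) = c*(c - 4)*(c)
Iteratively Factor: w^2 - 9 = (w + 3)*(w - 3)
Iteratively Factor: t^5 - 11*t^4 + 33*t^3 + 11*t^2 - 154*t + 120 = (t - 3)*(t^4 - 8*t^3 + 9*t^2 + 38*t - 40) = (t - 4)*(t - 3)*(t^3 - 4*t^2 - 7*t + 10) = (t - 4)*(t - 3)*(t + 2)*(t^2 - 6*t + 5) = (t - 4)*(t - 3)*(t - 1)*(t + 2)*(t - 5)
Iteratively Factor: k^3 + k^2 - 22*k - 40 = (k + 4)*(k^2 - 3*k - 10) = (k + 2)*(k + 4)*(k - 5)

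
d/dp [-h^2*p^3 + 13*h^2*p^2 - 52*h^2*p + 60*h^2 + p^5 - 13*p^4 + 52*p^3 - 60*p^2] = -3*h^2*p^2 + 26*h^2*p - 52*h^2 + 5*p^4 - 52*p^3 + 156*p^2 - 120*p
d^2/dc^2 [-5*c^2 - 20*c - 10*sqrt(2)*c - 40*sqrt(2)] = -10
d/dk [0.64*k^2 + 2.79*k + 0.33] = 1.28*k + 2.79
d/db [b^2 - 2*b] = 2*b - 2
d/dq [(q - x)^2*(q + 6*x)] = (q - x)*(3*q + 11*x)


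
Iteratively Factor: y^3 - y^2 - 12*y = (y)*(y^2 - y - 12) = y*(y - 4)*(y + 3)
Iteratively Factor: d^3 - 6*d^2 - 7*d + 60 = (d - 4)*(d^2 - 2*d - 15) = (d - 5)*(d - 4)*(d + 3)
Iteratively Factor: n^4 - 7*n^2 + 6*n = (n + 3)*(n^3 - 3*n^2 + 2*n) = n*(n + 3)*(n^2 - 3*n + 2) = n*(n - 1)*(n + 3)*(n - 2)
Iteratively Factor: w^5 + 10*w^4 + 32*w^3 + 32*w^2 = (w)*(w^4 + 10*w^3 + 32*w^2 + 32*w) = w^2*(w^3 + 10*w^2 + 32*w + 32) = w^2*(w + 2)*(w^2 + 8*w + 16) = w^2*(w + 2)*(w + 4)*(w + 4)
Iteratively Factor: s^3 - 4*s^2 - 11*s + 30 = (s - 2)*(s^2 - 2*s - 15) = (s - 2)*(s + 3)*(s - 5)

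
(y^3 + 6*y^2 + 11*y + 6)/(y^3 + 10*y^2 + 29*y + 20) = (y^2 + 5*y + 6)/(y^2 + 9*y + 20)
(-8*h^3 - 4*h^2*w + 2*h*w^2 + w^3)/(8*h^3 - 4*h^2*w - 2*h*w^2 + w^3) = (2*h + w)/(-2*h + w)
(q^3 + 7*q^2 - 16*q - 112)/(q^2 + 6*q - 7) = (q^2 - 16)/(q - 1)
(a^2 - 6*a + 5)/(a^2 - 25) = (a - 1)/(a + 5)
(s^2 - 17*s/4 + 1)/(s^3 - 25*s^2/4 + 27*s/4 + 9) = (4*s - 1)/(4*s^2 - 9*s - 9)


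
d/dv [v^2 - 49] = 2*v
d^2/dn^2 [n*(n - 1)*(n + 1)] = 6*n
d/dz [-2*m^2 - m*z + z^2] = -m + 2*z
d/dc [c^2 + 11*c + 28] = 2*c + 11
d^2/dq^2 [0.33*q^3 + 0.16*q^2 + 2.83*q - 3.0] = 1.98*q + 0.32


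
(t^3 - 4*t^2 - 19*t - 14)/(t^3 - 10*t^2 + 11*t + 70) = (t + 1)/(t - 5)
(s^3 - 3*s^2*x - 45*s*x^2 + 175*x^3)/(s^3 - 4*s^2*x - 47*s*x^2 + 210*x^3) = (-s + 5*x)/(-s + 6*x)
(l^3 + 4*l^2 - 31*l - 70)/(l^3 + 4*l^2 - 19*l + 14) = (l^2 - 3*l - 10)/(l^2 - 3*l + 2)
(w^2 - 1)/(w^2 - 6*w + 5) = (w + 1)/(w - 5)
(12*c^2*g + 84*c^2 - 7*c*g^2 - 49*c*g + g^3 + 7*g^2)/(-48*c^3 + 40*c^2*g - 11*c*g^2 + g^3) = (-g - 7)/(4*c - g)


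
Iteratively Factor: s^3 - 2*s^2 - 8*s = (s + 2)*(s^2 - 4*s) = s*(s + 2)*(s - 4)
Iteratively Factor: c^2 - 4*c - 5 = (c + 1)*(c - 5)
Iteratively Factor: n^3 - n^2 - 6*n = (n + 2)*(n^2 - 3*n) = n*(n + 2)*(n - 3)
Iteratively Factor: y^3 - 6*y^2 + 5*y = (y - 1)*(y^2 - 5*y) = y*(y - 1)*(y - 5)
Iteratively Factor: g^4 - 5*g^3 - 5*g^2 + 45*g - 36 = (g - 4)*(g^3 - g^2 - 9*g + 9) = (g - 4)*(g + 3)*(g^2 - 4*g + 3) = (g - 4)*(g - 3)*(g + 3)*(g - 1)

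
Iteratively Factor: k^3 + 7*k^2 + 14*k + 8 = (k + 1)*(k^2 + 6*k + 8) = (k + 1)*(k + 4)*(k + 2)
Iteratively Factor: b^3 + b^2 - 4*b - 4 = (b + 1)*(b^2 - 4) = (b - 2)*(b + 1)*(b + 2)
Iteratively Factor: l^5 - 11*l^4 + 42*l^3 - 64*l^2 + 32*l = (l - 1)*(l^4 - 10*l^3 + 32*l^2 - 32*l) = (l - 2)*(l - 1)*(l^3 - 8*l^2 + 16*l) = l*(l - 2)*(l - 1)*(l^2 - 8*l + 16) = l*(l - 4)*(l - 2)*(l - 1)*(l - 4)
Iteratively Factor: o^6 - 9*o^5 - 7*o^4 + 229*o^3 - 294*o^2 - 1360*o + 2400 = (o + 4)*(o^5 - 13*o^4 + 45*o^3 + 49*o^2 - 490*o + 600) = (o - 2)*(o + 4)*(o^4 - 11*o^3 + 23*o^2 + 95*o - 300) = (o - 2)*(o + 3)*(o + 4)*(o^3 - 14*o^2 + 65*o - 100) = (o - 4)*(o - 2)*(o + 3)*(o + 4)*(o^2 - 10*o + 25) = (o - 5)*(o - 4)*(o - 2)*(o + 3)*(o + 4)*(o - 5)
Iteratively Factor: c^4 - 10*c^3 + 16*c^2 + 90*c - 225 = (c - 5)*(c^3 - 5*c^2 - 9*c + 45) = (c - 5)*(c + 3)*(c^2 - 8*c + 15) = (c - 5)^2*(c + 3)*(c - 3)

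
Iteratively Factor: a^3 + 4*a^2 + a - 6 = (a + 3)*(a^2 + a - 2) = (a + 2)*(a + 3)*(a - 1)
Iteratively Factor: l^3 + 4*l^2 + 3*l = (l + 1)*(l^2 + 3*l) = (l + 1)*(l + 3)*(l)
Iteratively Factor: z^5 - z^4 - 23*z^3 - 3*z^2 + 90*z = (z - 2)*(z^4 + z^3 - 21*z^2 - 45*z) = (z - 2)*(z + 3)*(z^3 - 2*z^2 - 15*z) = (z - 5)*(z - 2)*(z + 3)*(z^2 + 3*z) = (z - 5)*(z - 2)*(z + 3)^2*(z)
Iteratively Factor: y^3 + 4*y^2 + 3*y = (y)*(y^2 + 4*y + 3) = y*(y + 3)*(y + 1)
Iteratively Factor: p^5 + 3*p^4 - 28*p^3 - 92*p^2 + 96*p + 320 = (p + 4)*(p^4 - p^3 - 24*p^2 + 4*p + 80) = (p + 4)^2*(p^3 - 5*p^2 - 4*p + 20) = (p - 5)*(p + 4)^2*(p^2 - 4) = (p - 5)*(p + 2)*(p + 4)^2*(p - 2)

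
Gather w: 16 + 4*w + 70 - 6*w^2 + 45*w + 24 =-6*w^2 + 49*w + 110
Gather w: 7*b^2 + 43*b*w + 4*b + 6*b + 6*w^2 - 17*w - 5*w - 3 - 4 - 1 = 7*b^2 + 10*b + 6*w^2 + w*(43*b - 22) - 8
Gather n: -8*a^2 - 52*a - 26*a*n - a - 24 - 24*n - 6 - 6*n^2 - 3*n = -8*a^2 - 53*a - 6*n^2 + n*(-26*a - 27) - 30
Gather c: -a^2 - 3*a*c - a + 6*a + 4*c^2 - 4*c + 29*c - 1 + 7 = -a^2 + 5*a + 4*c^2 + c*(25 - 3*a) + 6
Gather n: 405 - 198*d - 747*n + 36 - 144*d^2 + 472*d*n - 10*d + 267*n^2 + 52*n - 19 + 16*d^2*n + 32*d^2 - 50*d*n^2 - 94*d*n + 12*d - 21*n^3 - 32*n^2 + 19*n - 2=-112*d^2 - 196*d - 21*n^3 + n^2*(235 - 50*d) + n*(16*d^2 + 378*d - 676) + 420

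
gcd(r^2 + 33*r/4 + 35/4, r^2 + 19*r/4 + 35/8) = r + 5/4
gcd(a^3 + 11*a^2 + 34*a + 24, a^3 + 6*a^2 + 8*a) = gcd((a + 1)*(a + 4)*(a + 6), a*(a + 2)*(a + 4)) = a + 4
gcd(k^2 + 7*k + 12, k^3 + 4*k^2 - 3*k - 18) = k + 3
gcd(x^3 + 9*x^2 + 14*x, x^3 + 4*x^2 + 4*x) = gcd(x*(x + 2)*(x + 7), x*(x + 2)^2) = x^2 + 2*x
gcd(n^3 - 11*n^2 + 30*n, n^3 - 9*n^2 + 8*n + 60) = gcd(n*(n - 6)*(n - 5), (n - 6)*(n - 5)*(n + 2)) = n^2 - 11*n + 30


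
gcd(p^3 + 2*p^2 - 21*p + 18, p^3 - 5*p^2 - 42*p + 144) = p^2 + 3*p - 18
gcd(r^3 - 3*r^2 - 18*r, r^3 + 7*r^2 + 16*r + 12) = r + 3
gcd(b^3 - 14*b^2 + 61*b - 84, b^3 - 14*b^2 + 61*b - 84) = b^3 - 14*b^2 + 61*b - 84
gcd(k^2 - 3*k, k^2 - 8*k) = k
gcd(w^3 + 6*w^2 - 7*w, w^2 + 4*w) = w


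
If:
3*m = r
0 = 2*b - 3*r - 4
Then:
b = 3*r/2 + 2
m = r/3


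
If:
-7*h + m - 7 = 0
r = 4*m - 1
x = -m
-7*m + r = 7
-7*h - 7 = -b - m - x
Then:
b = -8/3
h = -29/21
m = -8/3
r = -35/3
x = 8/3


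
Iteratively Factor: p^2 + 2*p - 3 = (p - 1)*(p + 3)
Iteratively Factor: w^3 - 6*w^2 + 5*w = (w - 5)*(w^2 - w) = (w - 5)*(w - 1)*(w)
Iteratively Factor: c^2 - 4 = (c - 2)*(c + 2)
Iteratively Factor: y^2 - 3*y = (y - 3)*(y)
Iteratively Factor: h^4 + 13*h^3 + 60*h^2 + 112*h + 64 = (h + 4)*(h^3 + 9*h^2 + 24*h + 16) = (h + 4)^2*(h^2 + 5*h + 4) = (h + 4)^3*(h + 1)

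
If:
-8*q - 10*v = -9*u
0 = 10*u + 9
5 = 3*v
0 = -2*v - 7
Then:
No Solution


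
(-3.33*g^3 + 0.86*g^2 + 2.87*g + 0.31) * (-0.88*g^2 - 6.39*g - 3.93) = 2.9304*g^5 + 20.5219*g^4 + 5.0659*g^3 - 21.9919*g^2 - 13.26*g - 1.2183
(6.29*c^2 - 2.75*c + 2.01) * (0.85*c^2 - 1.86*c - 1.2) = 5.3465*c^4 - 14.0369*c^3 - 0.7245*c^2 - 0.4386*c - 2.412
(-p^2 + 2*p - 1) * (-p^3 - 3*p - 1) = p^5 - 2*p^4 + 4*p^3 - 5*p^2 + p + 1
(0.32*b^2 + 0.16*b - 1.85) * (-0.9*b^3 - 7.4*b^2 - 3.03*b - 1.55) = -0.288*b^5 - 2.512*b^4 - 0.4886*b^3 + 12.7092*b^2 + 5.3575*b + 2.8675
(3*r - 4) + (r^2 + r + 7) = r^2 + 4*r + 3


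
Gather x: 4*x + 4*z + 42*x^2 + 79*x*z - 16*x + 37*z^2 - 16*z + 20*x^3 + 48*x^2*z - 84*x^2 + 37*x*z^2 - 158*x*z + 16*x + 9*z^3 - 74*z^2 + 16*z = 20*x^3 + x^2*(48*z - 42) + x*(37*z^2 - 79*z + 4) + 9*z^3 - 37*z^2 + 4*z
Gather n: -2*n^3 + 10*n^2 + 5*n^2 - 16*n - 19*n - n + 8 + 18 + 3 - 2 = -2*n^3 + 15*n^2 - 36*n + 27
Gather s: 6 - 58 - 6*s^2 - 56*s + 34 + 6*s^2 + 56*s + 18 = 0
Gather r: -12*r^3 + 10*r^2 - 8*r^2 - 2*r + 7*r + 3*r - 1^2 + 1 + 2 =-12*r^3 + 2*r^2 + 8*r + 2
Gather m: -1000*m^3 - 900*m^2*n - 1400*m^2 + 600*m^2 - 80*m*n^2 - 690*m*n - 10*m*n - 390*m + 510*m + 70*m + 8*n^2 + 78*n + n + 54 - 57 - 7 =-1000*m^3 + m^2*(-900*n - 800) + m*(-80*n^2 - 700*n + 190) + 8*n^2 + 79*n - 10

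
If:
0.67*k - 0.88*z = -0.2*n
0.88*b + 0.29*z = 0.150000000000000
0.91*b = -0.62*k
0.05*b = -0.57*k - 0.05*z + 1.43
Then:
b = -1.50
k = 2.20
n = 14.90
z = 5.06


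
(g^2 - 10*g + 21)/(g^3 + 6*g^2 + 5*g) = (g^2 - 10*g + 21)/(g*(g^2 + 6*g + 5))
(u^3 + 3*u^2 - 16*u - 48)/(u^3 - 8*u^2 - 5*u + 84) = (u + 4)/(u - 7)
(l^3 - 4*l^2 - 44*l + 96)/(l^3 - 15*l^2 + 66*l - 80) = (l + 6)/(l - 5)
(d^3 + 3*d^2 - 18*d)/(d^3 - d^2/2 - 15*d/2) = 2*(d + 6)/(2*d + 5)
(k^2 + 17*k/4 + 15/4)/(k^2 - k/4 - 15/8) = 2*(k + 3)/(2*k - 3)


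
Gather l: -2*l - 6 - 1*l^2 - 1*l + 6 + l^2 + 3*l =0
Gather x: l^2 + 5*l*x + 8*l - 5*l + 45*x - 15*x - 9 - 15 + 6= l^2 + 3*l + x*(5*l + 30) - 18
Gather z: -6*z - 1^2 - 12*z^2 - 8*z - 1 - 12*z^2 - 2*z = -24*z^2 - 16*z - 2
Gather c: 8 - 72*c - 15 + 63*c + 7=-9*c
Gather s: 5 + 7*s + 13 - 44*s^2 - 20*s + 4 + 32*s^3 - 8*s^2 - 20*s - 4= 32*s^3 - 52*s^2 - 33*s + 18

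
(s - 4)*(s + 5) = s^2 + s - 20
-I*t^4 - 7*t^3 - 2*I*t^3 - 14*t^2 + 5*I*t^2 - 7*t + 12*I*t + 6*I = (t + 1)*(t - 6*I)*(t - I)*(-I*t - I)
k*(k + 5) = k^2 + 5*k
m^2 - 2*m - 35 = (m - 7)*(m + 5)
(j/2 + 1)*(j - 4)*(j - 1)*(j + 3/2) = j^4/2 - 3*j^3/4 - 21*j^2/4 - j/2 + 6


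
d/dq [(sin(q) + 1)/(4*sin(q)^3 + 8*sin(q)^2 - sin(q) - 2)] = (-22*sin(q) + 2*sin(3*q) + 10*cos(2*q) - 11)*cos(q)/(4*sin(q)^3 + 8*sin(q)^2 - sin(q) - 2)^2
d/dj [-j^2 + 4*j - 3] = 4 - 2*j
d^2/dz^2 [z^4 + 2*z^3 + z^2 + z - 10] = 12*z^2 + 12*z + 2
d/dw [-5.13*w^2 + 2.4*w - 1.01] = 2.4 - 10.26*w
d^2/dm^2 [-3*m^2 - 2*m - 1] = -6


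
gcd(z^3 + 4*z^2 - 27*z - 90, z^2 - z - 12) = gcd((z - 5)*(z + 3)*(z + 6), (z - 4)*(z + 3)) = z + 3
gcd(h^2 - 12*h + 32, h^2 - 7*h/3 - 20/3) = h - 4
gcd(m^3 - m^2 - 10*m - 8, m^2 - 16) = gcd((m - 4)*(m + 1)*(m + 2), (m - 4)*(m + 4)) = m - 4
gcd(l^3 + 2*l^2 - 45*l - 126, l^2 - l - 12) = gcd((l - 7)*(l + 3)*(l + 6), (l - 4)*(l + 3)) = l + 3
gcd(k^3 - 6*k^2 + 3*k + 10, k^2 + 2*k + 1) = k + 1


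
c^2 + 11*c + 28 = (c + 4)*(c + 7)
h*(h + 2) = h^2 + 2*h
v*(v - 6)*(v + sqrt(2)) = v^3 - 6*v^2 + sqrt(2)*v^2 - 6*sqrt(2)*v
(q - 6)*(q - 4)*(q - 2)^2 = q^4 - 14*q^3 + 68*q^2 - 136*q + 96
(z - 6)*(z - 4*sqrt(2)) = z^2 - 6*z - 4*sqrt(2)*z + 24*sqrt(2)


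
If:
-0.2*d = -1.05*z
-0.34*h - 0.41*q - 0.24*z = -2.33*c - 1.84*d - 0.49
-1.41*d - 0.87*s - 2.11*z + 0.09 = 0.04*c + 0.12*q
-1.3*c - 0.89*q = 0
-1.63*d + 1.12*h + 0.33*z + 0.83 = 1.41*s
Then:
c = -4.05352084943365*z - 0.243748080168211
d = 5.25*z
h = -7.2125340324478*z - 0.658552943074939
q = 5.92087315085815*z + 0.356036521594017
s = 0.0655465984085592 - 11.5642114300295*z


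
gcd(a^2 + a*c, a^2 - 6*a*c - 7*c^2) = a + c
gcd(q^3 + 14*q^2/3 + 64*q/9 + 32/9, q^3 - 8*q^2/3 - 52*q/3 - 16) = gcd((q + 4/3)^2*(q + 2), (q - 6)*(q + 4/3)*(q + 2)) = q^2 + 10*q/3 + 8/3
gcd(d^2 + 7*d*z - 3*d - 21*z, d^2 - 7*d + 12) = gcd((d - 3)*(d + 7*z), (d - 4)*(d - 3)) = d - 3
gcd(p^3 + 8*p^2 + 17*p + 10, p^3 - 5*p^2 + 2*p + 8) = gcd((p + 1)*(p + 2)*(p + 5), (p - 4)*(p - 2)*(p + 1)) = p + 1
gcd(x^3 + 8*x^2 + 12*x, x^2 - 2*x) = x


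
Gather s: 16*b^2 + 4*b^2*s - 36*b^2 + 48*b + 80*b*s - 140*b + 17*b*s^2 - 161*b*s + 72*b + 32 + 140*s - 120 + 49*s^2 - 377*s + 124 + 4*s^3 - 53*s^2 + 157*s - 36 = -20*b^2 - 20*b + 4*s^3 + s^2*(17*b - 4) + s*(4*b^2 - 81*b - 80)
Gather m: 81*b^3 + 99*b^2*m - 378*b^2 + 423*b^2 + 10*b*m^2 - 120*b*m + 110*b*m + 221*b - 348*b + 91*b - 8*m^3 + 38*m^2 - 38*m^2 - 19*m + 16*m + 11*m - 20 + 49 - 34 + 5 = 81*b^3 + 45*b^2 + 10*b*m^2 - 36*b - 8*m^3 + m*(99*b^2 - 10*b + 8)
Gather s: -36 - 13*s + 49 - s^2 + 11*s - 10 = -s^2 - 2*s + 3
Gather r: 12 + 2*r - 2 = 2*r + 10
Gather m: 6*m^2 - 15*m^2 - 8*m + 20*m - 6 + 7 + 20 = -9*m^2 + 12*m + 21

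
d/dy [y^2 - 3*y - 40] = 2*y - 3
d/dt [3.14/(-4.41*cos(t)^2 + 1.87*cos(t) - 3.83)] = (5.8718 - 27.6948*cos(t))*sin(t)/(4.41*cos(t)^2 - 1.87*cos(t) + 3.83)^2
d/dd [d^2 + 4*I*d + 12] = 2*d + 4*I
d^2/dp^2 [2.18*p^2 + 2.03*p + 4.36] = 4.36000000000000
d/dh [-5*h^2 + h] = 1 - 10*h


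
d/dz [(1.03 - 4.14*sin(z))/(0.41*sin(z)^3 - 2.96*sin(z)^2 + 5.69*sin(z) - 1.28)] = (3.3948*sin(z)^3 - 13.5213*sin(z)^2 + 6.0976*sin(z) - 0.561500000000001)*cos(z)/(0.1681*sin(z)^6 - 2.4272*sin(z)^5 + 13.4274*sin(z)^4 - 34.7344*sin(z)^3 + 39.9537*sin(z)^2 - 14.5664*sin(z) + 1.6384)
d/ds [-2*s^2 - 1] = -4*s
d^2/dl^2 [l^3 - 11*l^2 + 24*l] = 6*l - 22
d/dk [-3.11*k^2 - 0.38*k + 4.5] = -6.22*k - 0.38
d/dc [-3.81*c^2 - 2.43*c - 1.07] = -7.62*c - 2.43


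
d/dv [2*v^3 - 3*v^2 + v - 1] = 6*v^2 - 6*v + 1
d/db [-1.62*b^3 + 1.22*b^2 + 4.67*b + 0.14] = -4.86*b^2 + 2.44*b + 4.67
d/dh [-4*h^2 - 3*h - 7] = -8*h - 3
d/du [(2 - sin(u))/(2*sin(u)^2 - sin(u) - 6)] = 2*cos(u)/(2*sin(u) + 3)^2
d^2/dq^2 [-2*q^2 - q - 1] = -4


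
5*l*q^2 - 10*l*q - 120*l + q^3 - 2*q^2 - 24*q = (5*l + q)*(q - 6)*(q + 4)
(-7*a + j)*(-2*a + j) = 14*a^2 - 9*a*j + j^2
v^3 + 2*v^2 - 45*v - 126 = (v - 7)*(v + 3)*(v + 6)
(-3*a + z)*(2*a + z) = -6*a^2 - a*z + z^2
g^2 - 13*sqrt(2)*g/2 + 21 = (g - 7*sqrt(2)/2)*(g - 3*sqrt(2))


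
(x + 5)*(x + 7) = x^2 + 12*x + 35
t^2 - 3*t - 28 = (t - 7)*(t + 4)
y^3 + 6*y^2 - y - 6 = (y - 1)*(y + 1)*(y + 6)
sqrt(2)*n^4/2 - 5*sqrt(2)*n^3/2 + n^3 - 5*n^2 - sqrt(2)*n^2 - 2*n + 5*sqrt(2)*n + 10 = (n - 5)*(n - sqrt(2))*(n + sqrt(2))*(sqrt(2)*n/2 + 1)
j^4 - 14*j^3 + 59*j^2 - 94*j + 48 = (j - 8)*(j - 3)*(j - 2)*(j - 1)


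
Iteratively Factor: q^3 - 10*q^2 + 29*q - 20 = (q - 1)*(q^2 - 9*q + 20) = (q - 5)*(q - 1)*(q - 4)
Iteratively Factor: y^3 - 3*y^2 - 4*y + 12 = (y - 3)*(y^2 - 4) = (y - 3)*(y - 2)*(y + 2)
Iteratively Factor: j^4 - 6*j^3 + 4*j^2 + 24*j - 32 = (j + 2)*(j^3 - 8*j^2 + 20*j - 16) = (j - 2)*(j + 2)*(j^2 - 6*j + 8) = (j - 2)^2*(j + 2)*(j - 4)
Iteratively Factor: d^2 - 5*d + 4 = (d - 4)*(d - 1)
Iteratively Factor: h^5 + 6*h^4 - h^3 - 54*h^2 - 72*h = (h - 3)*(h^4 + 9*h^3 + 26*h^2 + 24*h) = (h - 3)*(h + 2)*(h^3 + 7*h^2 + 12*h) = (h - 3)*(h + 2)*(h + 4)*(h^2 + 3*h) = h*(h - 3)*(h + 2)*(h + 4)*(h + 3)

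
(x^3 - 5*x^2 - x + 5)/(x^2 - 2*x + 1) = (x^2 - 4*x - 5)/(x - 1)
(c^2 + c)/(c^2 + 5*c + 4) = c/(c + 4)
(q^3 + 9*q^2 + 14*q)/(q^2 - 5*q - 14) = q*(q + 7)/(q - 7)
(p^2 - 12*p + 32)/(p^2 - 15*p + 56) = (p - 4)/(p - 7)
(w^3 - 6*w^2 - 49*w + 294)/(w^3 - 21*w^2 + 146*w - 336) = (w + 7)/(w - 8)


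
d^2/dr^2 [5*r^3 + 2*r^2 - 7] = 30*r + 4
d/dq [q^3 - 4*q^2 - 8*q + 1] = 3*q^2 - 8*q - 8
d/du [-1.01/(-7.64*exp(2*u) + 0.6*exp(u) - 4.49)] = (0.606 - 15.4328*exp(u))*exp(u)/(7.64*exp(2*u) - 0.6*exp(u) + 4.49)^2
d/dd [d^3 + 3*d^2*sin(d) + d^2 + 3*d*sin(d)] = 3*d^2*cos(d) + 3*d^2 + 6*d*sin(d) + 3*d*cos(d) + 2*d + 3*sin(d)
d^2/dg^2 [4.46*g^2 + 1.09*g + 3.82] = 8.92000000000000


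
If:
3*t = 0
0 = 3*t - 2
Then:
No Solution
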